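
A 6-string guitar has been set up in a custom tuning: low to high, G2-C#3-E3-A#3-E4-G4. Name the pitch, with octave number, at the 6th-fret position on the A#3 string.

E4

A#3 is MIDI 58. Adding 6 gives 64, which is E4.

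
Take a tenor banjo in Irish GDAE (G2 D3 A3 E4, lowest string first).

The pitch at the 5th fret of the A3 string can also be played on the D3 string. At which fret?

Fret 5 on A3 is MIDI 57 + 5 = 62 (D4). On the D3 string (open MIDI 50), that pitch is 62 − 50 = fret 12.

12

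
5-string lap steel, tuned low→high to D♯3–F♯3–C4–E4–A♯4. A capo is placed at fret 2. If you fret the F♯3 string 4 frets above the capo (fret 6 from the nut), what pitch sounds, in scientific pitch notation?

C4

The capo raises the open F♯3 by 2 semitones to G♯3; fretting 4 more gives F♯3 + 2 + 4 = F♯3 + 6 semitones = C4.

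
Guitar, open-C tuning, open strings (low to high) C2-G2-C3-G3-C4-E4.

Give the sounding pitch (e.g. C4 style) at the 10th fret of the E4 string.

D5

Each fret is one semitone, so E4 + 10 = D5.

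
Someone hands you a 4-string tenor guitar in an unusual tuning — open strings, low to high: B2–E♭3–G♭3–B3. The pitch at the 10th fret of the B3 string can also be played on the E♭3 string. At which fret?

B3 at fret 10 is B3 + 10 semitones = A4.
The open E♭3 string is 8 semitones below the open B3, so the same pitch on the E♭3 string lies at fret 10 + 8 = 18.

18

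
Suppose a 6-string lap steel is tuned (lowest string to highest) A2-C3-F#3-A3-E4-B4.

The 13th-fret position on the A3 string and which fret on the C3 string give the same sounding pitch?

A3 at fret 13 is A3 + 13 semitones = A#4.
The open C3 string is 9 semitones below the open A3, so the same pitch on the C3 string lies at fret 13 + 9 = 22.

22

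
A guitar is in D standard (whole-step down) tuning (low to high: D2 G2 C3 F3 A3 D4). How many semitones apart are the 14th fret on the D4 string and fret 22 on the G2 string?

11 semitones

D4 at fret 14 → E5 (MIDI 76); G2 at fret 22 → F4 (MIDI 65).
76 − 65 = 11, so the two pitches are 11 semitones apart, with E5 the higher.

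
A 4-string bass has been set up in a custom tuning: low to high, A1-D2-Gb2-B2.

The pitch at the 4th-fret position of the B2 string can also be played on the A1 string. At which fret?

Fret 4 on B2 is MIDI 47 + 4 = 51 (Eb3). On the A1 string (open MIDI 33), that pitch is 51 − 33 = fret 18.

18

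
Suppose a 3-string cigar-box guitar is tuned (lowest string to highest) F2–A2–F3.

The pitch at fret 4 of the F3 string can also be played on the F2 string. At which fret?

16

Fret 4 on F3 is MIDI 53 + 4 = 57 (A3). On the F2 string (open MIDI 41), that pitch is 57 − 41 = fret 16.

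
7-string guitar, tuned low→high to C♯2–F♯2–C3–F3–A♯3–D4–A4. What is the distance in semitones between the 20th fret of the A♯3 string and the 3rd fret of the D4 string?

13 semitones

A♯3 at fret 20 → F♯5 (MIDI 78); D4 at fret 3 → F4 (MIDI 65).
78 − 65 = 13, so the two pitches are 13 semitones apart, with F♯5 the higher.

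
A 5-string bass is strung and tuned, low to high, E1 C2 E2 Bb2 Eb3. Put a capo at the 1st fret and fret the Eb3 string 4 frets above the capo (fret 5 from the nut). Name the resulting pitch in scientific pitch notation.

Ab3

The capo raises the open Eb3 by 1 semitone to E3; fretting 4 more gives Eb3 + 1 + 4 = Eb3 + 5 semitones = Ab3.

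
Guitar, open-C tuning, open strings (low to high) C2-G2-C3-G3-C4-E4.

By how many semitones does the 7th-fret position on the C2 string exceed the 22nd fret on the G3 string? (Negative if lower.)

-34 semitones

C2 at fret 7 → G2 (MIDI 43); G3 at fret 22 → F5 (MIDI 77).
43 − 77 = -34, so the two pitches are 34 semitones apart.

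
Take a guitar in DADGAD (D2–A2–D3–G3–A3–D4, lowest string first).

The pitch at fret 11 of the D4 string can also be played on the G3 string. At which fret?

18

D4 at fret 11 is D4 + 11 semitones = C#5.
The open G3 string is 7 semitones below the open D4, so the same pitch on the G3 string lies at fret 11 + 7 = 18.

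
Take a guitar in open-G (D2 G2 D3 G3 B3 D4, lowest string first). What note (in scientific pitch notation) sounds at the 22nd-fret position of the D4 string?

C6

D4 is MIDI 62. Adding 22 gives 84, which is C6.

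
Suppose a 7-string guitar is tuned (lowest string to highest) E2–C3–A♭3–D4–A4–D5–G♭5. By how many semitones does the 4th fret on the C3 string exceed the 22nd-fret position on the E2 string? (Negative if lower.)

-10 semitones

C3 at fret 4 → E3 (MIDI 52); E2 at fret 22 → D4 (MIDI 62).
52 − 62 = -10, so the two pitches are 10 semitones apart.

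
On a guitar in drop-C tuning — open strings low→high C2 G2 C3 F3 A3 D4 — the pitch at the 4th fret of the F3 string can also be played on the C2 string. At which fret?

21

F3 at fret 4 is F3 + 4 semitones = A3.
The open C2 string is 17 semitones below the open F3, so the same pitch on the C2 string lies at fret 4 + 17 = 21.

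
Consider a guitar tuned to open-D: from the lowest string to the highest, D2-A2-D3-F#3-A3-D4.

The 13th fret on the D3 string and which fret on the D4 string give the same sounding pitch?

1

Fret 13 on D3 is MIDI 50 + 13 = 63 (D#4). On the D4 string (open MIDI 62), that pitch is 63 − 62 = fret 1.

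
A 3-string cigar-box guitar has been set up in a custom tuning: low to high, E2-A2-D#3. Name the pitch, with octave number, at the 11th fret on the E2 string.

D#3

Each fret is one semitone, so E2 + 11 = D#3.
(Equivalently spelled Eb3.)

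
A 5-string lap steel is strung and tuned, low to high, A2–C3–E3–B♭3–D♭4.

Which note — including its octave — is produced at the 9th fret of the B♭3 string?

G4

The open B♭3 string plus 9 semitones: Bb–B–C–Db–D–Eb–E–F–Gb–G.
The walk passes from B into C once, so the octave number goes from 3 to 4.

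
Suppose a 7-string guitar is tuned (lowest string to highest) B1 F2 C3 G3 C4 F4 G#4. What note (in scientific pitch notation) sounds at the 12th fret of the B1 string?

B2

Each fret is one semitone, so B1 + 12 = B2.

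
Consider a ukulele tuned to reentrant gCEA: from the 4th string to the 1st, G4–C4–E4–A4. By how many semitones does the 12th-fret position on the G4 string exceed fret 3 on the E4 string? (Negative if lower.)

G4 at fret 12 → G5 (MIDI 79); E4 at fret 3 → G4 (MIDI 67).
79 − 67 = 12, so the two pitches are 12 semitones apart.

12 semitones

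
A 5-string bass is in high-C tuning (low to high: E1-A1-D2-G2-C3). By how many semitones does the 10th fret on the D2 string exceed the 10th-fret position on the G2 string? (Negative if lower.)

-5 semitones

D2 at fret 10 → C3 (MIDI 48); G2 at fret 10 → F3 (MIDI 53).
48 − 53 = -5, so the two pitches are 5 semitones apart.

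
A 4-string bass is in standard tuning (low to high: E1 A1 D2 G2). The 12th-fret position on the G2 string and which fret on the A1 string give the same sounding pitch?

Fret 12 on G2 is MIDI 43 + 12 = 55 (G3). On the A1 string (open MIDI 33), that pitch is 55 − 33 = fret 22.

22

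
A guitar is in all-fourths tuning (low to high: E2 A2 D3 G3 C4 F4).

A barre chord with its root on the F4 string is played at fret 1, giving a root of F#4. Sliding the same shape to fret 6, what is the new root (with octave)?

B4

Moving from fret 1 to fret 6 shifts the root by 5 semitones.
F#4 up 5 semitones is B4.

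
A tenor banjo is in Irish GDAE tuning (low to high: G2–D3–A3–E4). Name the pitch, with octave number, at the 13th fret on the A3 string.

A#4

Each fret is one semitone, so A3 + 13 = A#4.
(Equivalently spelled Bb4.)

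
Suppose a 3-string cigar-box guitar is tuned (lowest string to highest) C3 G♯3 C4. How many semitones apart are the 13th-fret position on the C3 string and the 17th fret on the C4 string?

16 semitones

C3 at fret 13 → C♯4 (MIDI 61); C4 at fret 17 → F5 (MIDI 77).
61 − 77 = -16, so the two pitches are 16 semitones apart, with F5 the higher.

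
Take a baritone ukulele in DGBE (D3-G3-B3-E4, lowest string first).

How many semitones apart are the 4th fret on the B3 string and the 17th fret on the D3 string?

B3 at fret 4 → D♯4 (MIDI 63); D3 at fret 17 → G4 (MIDI 67).
63 − 67 = -4, so the two pitches are 4 semitones apart, with G4 the higher.

4 semitones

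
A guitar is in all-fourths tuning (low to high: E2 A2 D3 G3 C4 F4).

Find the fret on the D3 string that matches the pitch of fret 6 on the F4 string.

F4 at fret 6 is F4 + 6 semitones = B4.
The open D3 string is 15 semitones below the open F4, so the same pitch on the D3 string lies at fret 6 + 15 = 21.

21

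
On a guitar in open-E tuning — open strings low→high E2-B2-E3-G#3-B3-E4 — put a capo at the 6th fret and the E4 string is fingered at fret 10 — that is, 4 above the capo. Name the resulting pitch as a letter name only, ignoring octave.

The capo raises the open E4 by 6 semitones to A#4; fretting 4 more gives E4 + 6 + 4 = E4 + 10 semitones, landing on D.

D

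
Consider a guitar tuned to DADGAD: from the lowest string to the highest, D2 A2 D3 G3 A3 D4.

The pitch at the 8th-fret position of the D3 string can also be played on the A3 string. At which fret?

1

D3 at fret 8 is D3 + 8 semitones = A#3.
The open A3 string is 7 semitones above the open D3, so the same pitch on the A3 string lies at fret 8 − 7 = 1.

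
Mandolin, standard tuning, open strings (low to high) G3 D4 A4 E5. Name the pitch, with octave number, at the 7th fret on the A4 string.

The open A4 string plus 7 semitones: A–A#–B–C–C#–D–D#–E.
The walk passes from B into C once, so the octave number goes from 4 to 5.

E5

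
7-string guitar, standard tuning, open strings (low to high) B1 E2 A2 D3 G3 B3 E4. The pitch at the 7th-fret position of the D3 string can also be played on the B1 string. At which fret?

D3 at fret 7 is D3 + 7 semitones = A3.
The open B1 string is 15 semitones below the open D3, so the same pitch on the B1 string lies at fret 7 + 15 = 22.

22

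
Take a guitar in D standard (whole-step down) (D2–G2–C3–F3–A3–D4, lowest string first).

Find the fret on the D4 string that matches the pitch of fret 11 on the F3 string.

2

Fret 11 on F3 is MIDI 53 + 11 = 64 (E4). On the D4 string (open MIDI 62), that pitch is 64 − 62 = fret 2.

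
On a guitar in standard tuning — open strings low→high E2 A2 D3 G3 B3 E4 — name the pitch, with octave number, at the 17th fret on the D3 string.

The open D3 string plus 17 semitones: D–D#–E–F–…–F–F#–G.
The walk passes from B into C once, so the octave number goes from 3 to 4.

G4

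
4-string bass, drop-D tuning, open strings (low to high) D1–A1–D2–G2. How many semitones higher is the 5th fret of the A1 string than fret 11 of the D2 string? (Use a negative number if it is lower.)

-11 semitones

A1 at fret 5 → D2 (MIDI 38); D2 at fret 11 → C#3 (MIDI 49).
38 − 49 = -11, so the two pitches are 11 semitones apart.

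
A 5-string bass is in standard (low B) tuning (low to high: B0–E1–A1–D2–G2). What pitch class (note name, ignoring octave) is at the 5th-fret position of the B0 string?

E

Each fret is one semitone, so B0 + 5 = E.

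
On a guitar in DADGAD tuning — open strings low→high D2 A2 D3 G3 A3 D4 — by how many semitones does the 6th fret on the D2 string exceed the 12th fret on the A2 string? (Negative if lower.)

D2 at fret 6 → G#2 (MIDI 44); A2 at fret 12 → A3 (MIDI 57).
44 − 57 = -13, so the two pitches are 13 semitones apart.

-13 semitones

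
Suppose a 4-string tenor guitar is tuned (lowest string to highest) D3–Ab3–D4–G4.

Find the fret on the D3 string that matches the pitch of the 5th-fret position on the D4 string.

17

Fret 5 on D4 is MIDI 62 + 5 = 67 (G4). On the D3 string (open MIDI 50), that pitch is 67 − 50 = fret 17.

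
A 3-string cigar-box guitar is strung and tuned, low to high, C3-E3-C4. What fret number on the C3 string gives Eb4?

Eb4 is 15 semitones above the open C3 (C–Db–D–Eb–…–Db–D–Eb), so it sits at fret 15.

15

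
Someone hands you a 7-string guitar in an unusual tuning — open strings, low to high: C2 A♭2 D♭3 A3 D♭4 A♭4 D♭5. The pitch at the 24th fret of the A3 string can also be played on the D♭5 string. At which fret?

8

Fret 24 on A3 is MIDI 57 + 24 = 81 (A5). On the D♭5 string (open MIDI 73), that pitch is 81 − 73 = fret 8.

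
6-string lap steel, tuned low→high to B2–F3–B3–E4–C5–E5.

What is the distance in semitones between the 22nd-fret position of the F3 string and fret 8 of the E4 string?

3 semitones

F3 at fret 22 → D#5 (MIDI 75); E4 at fret 8 → C5 (MIDI 72).
75 − 72 = 3, so the two pitches are 3 semitones apart, with D#5 the higher.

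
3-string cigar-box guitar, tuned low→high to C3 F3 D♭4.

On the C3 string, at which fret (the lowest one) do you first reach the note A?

From C3, count semitones up the chromatic scale until reaching A: C–Db–D–Eb–E–F–Gb–G–Ab–A — 9 steps.

9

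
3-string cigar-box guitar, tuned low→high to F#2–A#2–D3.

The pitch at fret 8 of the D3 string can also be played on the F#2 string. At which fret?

D3 at fret 8 is D3 + 8 semitones = A#3.
The open F#2 string is 8 semitones below the open D3, so the same pitch on the F#2 string lies at fret 8 + 8 = 16.

16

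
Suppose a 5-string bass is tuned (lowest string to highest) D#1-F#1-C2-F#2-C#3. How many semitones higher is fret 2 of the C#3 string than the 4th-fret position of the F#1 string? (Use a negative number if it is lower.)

C#3 at fret 2 → D#3 (MIDI 51); F#1 at fret 4 → A#1 (MIDI 34).
51 − 34 = 17, so the two pitches are 17 semitones apart.

17 semitones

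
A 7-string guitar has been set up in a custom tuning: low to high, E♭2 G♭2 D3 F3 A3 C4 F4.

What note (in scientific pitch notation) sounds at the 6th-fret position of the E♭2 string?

E♭2 is MIDI 39. Adding 6 gives 45, which is A2.

A2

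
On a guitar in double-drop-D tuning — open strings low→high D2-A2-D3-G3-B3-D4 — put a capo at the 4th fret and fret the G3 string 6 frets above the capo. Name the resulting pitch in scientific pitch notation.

F4

The capo raises the open G3 by 4 semitones to B3; fretting 6 more gives G3 + 4 + 6 = G3 + 10 semitones = F4.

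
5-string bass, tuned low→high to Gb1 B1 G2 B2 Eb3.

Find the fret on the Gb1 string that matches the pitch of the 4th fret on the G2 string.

Fret 4 on G2 is MIDI 43 + 4 = 47 (B2). On the Gb1 string (open MIDI 30), that pitch is 47 − 30 = fret 17.

17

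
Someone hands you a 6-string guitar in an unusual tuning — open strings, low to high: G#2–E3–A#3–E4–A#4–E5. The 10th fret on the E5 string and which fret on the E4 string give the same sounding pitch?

E5 at fret 10 is E5 + 10 semitones = D6.
The open E4 string is 12 semitones below the open E5, so the same pitch on the E4 string lies at fret 10 + 12 = 22.

22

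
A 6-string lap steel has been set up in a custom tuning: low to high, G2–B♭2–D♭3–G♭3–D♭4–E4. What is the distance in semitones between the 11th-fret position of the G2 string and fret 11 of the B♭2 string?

G2 at fret 11 → G♭3 (MIDI 54); B♭2 at fret 11 → A3 (MIDI 57).
54 − 57 = -3, so the two pitches are 3 semitones apart, with A3 the higher.

3 semitones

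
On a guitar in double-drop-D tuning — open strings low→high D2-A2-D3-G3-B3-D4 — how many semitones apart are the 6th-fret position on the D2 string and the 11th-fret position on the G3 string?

22 semitones

D2 at fret 6 → G♯2 (MIDI 44); G3 at fret 11 → F♯4 (MIDI 66).
44 − 66 = -22, so the two pitches are 22 semitones apart, with F♯4 the higher.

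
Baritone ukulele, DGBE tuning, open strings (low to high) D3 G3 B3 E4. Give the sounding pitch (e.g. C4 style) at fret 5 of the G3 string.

C4

Each fret is one semitone, so G3 + 5 = C4.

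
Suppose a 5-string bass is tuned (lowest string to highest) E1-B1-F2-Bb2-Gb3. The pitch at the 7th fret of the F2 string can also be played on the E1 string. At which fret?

20

F2 at fret 7 is F2 + 7 semitones = C3.
The open E1 string is 13 semitones below the open F2, so the same pitch on the E1 string lies at fret 7 + 13 = 20.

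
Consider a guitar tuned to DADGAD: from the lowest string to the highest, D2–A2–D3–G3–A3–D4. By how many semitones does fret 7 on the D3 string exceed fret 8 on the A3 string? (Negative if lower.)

-8 semitones

D3 at fret 7 → A3 (MIDI 57); A3 at fret 8 → F4 (MIDI 65).
57 − 65 = -8, so the two pitches are 8 semitones apart.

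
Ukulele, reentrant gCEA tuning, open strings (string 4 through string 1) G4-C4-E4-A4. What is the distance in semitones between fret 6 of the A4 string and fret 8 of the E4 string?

A4 at fret 6 → D#5 (MIDI 75); E4 at fret 8 → C5 (MIDI 72).
75 − 72 = 3, so the two pitches are 3 semitones apart, with D#5 the higher.

3 semitones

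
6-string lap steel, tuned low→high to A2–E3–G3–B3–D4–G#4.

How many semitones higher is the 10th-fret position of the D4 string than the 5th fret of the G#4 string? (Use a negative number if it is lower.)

D4 at fret 10 → C5 (MIDI 72); G#4 at fret 5 → C#5 (MIDI 73).
72 − 73 = -1, so the two pitches are 1 semitone apart.

-1 semitone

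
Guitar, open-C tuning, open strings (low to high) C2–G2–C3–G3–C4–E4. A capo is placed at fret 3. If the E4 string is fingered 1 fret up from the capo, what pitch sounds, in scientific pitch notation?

The capo raises the open E4 by 3 semitones to G4; fretting 1 more gives E4 + 3 + 1 = E4 + 4 semitones = G#4.
(Also written Ab.)

G#4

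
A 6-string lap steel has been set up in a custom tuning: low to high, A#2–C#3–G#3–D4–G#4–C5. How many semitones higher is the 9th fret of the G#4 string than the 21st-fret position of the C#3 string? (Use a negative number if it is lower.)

G#4 at fret 9 → F5 (MIDI 77); C#3 at fret 21 → A#4 (MIDI 70).
77 − 70 = 7, so the two pitches are 7 semitones apart.

7 semitones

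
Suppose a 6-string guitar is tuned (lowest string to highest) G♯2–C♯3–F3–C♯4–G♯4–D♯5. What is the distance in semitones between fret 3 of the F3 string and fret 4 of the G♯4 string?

16 semitones

F3 at fret 3 → G♯3 (MIDI 56); G♯4 at fret 4 → C5 (MIDI 72).
56 − 72 = -16, so the two pitches are 16 semitones apart, with C5 the higher.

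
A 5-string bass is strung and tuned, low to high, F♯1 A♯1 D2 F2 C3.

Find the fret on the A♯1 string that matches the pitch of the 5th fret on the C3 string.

C3 at fret 5 is C3 + 5 semitones = F3.
The open A♯1 string is 14 semitones below the open C3, so the same pitch on the A♯1 string lies at fret 5 + 14 = 19.

19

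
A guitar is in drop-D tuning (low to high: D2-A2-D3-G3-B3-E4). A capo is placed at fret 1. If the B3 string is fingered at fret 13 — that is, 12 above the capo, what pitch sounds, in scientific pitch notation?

The capo raises the open B3 by 1 semitone to C4; fretting 12 more gives B3 + 1 + 12 = B3 + 13 semitones = C5.

C5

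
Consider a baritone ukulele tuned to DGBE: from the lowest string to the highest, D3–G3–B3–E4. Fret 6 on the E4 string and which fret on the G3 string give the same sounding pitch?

E4 at fret 6 is E4 + 6 semitones = A#4.
The open G3 string is 9 semitones below the open E4, so the same pitch on the G3 string lies at fret 6 + 9 = 15.

15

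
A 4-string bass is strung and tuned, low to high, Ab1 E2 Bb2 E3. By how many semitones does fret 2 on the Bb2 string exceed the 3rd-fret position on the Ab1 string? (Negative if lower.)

13 semitones

Bb2 at fret 2 → C3 (MIDI 48); Ab1 at fret 3 → B1 (MIDI 35).
48 − 35 = 13, so the two pitches are 13 semitones apart.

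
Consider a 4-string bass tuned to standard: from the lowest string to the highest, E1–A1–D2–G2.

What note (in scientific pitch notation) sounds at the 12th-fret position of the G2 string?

G2 is MIDI 43. Adding 12 gives 55, which is G3.

G3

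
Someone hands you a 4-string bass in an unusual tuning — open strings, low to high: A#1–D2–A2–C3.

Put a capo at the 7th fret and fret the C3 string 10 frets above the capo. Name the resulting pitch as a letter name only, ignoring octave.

F

The capo raises the open C3 by 7 semitones to G3; fretting 10 more gives C3 + 7 + 10 = C3 + 17 semitones, landing on F.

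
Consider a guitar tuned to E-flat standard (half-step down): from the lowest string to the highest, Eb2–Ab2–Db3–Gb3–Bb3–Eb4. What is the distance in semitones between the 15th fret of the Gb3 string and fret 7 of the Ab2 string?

18 semitones

Gb3 at fret 15 → A4 (MIDI 69); Ab2 at fret 7 → Eb3 (MIDI 51).
69 − 51 = 18, so the two pitches are 18 semitones apart, with A4 the higher.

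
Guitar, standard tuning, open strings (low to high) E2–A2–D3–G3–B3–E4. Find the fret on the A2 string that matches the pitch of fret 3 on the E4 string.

22

E4 at fret 3 is E4 + 3 semitones = G4.
The open A2 string is 19 semitones below the open E4, so the same pitch on the A2 string lies at fret 3 + 19 = 22.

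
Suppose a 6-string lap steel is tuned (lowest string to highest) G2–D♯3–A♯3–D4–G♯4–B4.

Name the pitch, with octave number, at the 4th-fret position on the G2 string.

B2

G2 is MIDI 43. Adding 4 gives 47, which is B2.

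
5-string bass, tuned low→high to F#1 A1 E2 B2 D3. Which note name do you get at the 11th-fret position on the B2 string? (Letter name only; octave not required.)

A#

B2 is MIDI 47. Adding 11 gives 58; 58 mod 12 = 10, i.e. A#.
(Equivalently spelled Bb.)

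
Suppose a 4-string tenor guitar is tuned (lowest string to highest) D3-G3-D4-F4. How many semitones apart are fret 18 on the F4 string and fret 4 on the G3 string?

24 semitones

F4 at fret 18 → B5 (MIDI 83); G3 at fret 4 → B3 (MIDI 59).
83 − 59 = 24, so the two pitches are 24 semitones apart, with B5 the higher.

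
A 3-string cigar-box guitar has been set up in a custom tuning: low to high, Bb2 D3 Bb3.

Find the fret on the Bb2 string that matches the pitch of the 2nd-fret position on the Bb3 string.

Fret 2 on Bb3 is MIDI 58 + 2 = 60 (C4). On the Bb2 string (open MIDI 46), that pitch is 60 − 46 = fret 14.

14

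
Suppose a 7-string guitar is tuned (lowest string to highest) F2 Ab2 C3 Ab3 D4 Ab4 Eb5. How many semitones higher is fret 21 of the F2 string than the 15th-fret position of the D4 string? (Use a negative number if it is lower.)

-15 semitones

F2 at fret 21 → D4 (MIDI 62); D4 at fret 15 → F5 (MIDI 77).
62 − 77 = -15, so the two pitches are 15 semitones apart.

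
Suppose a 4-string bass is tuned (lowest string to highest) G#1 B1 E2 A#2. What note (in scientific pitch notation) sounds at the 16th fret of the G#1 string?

C3

Each fret is one semitone, so G#1 + 16 = C3.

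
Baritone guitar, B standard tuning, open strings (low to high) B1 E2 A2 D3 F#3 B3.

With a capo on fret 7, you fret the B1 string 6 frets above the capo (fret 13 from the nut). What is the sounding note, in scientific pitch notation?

The capo raises the open B1 by 7 semitones to F#2; fretting 6 more gives B1 + 7 + 6 = B1 + 13 semitones = C3.

C3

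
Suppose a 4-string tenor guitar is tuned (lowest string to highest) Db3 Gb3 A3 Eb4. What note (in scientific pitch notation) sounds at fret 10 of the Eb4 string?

Db5

Each fret is one semitone, so Eb4 + 10 = Db5.
(Equivalently spelled C#5.)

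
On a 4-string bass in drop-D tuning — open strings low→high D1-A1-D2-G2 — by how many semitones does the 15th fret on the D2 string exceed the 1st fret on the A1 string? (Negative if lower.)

D2 at fret 15 → F3 (MIDI 53); A1 at fret 1 → A♯1 (MIDI 34).
53 − 34 = 19, so the two pitches are 19 semitones apart.

19 semitones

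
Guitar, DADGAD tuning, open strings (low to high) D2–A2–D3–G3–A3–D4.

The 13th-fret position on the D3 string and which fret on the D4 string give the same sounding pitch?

1

Fret 13 on D3 is MIDI 50 + 13 = 63 (D#4). On the D4 string (open MIDI 62), that pitch is 63 − 62 = fret 1.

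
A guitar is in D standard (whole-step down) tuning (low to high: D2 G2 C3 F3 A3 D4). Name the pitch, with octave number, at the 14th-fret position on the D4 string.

E5

D4 is MIDI 62. Adding 14 gives 76, which is E5.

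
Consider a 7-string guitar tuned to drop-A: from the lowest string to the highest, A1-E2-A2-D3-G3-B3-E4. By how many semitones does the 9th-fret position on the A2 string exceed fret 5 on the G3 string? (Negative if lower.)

A2 at fret 9 → F♯3 (MIDI 54); G3 at fret 5 → C4 (MIDI 60).
54 − 60 = -6, so the two pitches are 6 semitones apart.

-6 semitones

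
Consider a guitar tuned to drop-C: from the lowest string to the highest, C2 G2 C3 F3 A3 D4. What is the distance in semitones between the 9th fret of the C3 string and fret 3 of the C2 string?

C3 at fret 9 → A3 (MIDI 57); C2 at fret 3 → D♯2 (MIDI 39).
57 − 39 = 18, so the two pitches are 18 semitones apart, with A3 the higher.

18 semitones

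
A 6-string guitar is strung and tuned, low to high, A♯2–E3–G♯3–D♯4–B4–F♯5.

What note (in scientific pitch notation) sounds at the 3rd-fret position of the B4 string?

D5

The open B4 string plus 3 semitones: B–C–C#–D.
The walk passes from B into C once, so the octave number goes from 4 to 5.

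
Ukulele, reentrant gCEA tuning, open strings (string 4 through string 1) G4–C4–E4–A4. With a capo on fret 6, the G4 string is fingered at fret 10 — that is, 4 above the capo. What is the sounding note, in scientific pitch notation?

F5

The capo raises the open G4 by 6 semitones to C♯5; fretting 4 more gives G4 + 6 + 4 = G4 + 10 semitones = F5.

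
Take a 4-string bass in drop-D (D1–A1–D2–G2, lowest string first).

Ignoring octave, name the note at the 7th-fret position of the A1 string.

E

Each fret is one semitone, so A1 + 7 = E.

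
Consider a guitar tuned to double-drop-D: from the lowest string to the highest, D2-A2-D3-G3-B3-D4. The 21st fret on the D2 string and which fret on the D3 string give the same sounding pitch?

Fret 21 on D2 is MIDI 38 + 21 = 59 (B3). On the D3 string (open MIDI 50), that pitch is 59 − 50 = fret 9.

9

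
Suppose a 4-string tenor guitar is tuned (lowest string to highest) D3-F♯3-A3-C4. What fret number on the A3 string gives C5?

15

C5 is 15 semitones above the open A3 (A–A#–B–C–…–A#–B–C), so it sits at fret 15.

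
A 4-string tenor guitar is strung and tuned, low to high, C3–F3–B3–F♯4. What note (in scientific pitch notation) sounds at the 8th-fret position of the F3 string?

C♯4

The open F3 string plus 8 semitones: F–F#–G–G#–A–A#–B–C–C#.
The walk passes from B into C once, so the octave number goes from 3 to 4.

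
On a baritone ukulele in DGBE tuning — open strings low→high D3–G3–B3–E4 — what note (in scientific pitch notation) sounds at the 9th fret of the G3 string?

E4

Each fret is one semitone, so G3 + 9 = E4.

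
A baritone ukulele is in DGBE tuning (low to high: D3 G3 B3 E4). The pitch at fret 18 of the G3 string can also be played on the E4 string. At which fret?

Fret 18 on G3 is MIDI 55 + 18 = 73 (C#5). On the E4 string (open MIDI 64), that pitch is 73 − 64 = fret 9.

9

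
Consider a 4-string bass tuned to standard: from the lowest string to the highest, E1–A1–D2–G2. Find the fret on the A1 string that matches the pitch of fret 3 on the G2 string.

13

G2 at fret 3 is G2 + 3 semitones = A#2.
The open A1 string is 10 semitones below the open G2, so the same pitch on the A1 string lies at fret 3 + 10 = 13.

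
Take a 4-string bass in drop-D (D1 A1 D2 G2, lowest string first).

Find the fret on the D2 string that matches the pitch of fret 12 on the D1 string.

Fret 12 on D1 is MIDI 26 + 12 = 38 (D2). On the D2 string (open MIDI 38), that pitch is 38 − 38 = fret 0.

0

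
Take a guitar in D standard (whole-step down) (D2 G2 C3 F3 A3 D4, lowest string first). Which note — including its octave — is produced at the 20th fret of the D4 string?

The open D4 string plus 20 semitones: D–D#–E–F–…–G#–A–A#.
The walk passes from B into C once, so the octave number goes from 4 to 5.
(Equivalently spelled Bb5.)

A#5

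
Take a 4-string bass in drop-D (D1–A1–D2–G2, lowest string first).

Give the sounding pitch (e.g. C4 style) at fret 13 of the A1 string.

A1 is MIDI 33. Adding 13 gives 46, which is A#2.
(Equivalently spelled Bb2.)

A#2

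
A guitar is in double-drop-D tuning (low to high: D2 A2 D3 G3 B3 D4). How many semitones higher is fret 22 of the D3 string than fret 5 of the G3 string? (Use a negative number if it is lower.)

D3 at fret 22 → C5 (MIDI 72); G3 at fret 5 → C4 (MIDI 60).
72 − 60 = 12, so the two pitches are 12 semitones apart.

12 semitones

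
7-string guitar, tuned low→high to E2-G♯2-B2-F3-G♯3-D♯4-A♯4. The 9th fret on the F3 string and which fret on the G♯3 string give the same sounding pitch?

6

F3 at fret 9 is F3 + 9 semitones = D4.
The open G♯3 string is 3 semitones above the open F3, so the same pitch on the G♯3 string lies at fret 9 − 3 = 6.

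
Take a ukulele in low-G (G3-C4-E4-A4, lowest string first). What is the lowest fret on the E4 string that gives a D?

10

From E4, count semitones up the chromatic scale until reaching D: E–F–F#–G–…–C–C#–D — 10 steps.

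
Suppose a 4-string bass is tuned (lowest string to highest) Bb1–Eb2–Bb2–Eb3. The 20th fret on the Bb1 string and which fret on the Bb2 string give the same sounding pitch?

Bb1 at fret 20 is Bb1 + 20 semitones = Gb3.
The open Bb2 string is 12 semitones above the open Bb1, so the same pitch on the Bb2 string lies at fret 20 − 12 = 8.

8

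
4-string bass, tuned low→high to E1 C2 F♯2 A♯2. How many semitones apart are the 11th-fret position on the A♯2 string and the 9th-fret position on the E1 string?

20 semitones

A♯2 at fret 11 → A3 (MIDI 57); E1 at fret 9 → C♯2 (MIDI 37).
57 − 37 = 20, so the two pitches are 20 semitones apart, with A3 the higher.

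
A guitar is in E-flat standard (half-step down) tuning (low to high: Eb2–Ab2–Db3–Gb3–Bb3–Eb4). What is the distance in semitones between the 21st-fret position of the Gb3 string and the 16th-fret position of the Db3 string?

Gb3 at fret 21 → Eb5 (MIDI 75); Db3 at fret 16 → F4 (MIDI 65).
75 − 65 = 10, so the two pitches are 10 semitones apart, with Eb5 the higher.

10 semitones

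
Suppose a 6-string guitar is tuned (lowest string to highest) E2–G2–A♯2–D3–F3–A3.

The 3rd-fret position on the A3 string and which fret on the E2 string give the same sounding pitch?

20

Fret 3 on A3 is MIDI 57 + 3 = 60 (C4). On the E2 string (open MIDI 40), that pitch is 60 − 40 = fret 20.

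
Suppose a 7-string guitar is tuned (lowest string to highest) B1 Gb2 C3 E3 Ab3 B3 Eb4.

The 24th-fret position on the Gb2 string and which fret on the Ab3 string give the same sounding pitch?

Gb2 at fret 24 is Gb2 + 24 semitones = Gb4.
The open Ab3 string is 14 semitones above the open Gb2, so the same pitch on the Ab3 string lies at fret 24 − 14 = 10.

10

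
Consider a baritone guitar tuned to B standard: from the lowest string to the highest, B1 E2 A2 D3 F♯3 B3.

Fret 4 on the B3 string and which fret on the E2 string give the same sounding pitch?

Fret 4 on B3 is MIDI 59 + 4 = 63 (D♯4). On the E2 string (open MIDI 40), that pitch is 63 − 40 = fret 23.

23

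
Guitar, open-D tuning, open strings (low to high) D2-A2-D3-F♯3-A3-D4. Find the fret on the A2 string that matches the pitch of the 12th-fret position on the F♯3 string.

F♯3 at fret 12 is F♯3 + 12 semitones = F♯4.
The open A2 string is 9 semitones below the open F♯3, so the same pitch on the A2 string lies at fret 12 + 9 = 21.

21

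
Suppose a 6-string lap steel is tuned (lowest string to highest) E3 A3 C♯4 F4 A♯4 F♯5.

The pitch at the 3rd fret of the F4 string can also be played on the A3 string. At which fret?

11

Fret 3 on F4 is MIDI 65 + 3 = 68 (G♯4). On the A3 string (open MIDI 57), that pitch is 68 − 57 = fret 11.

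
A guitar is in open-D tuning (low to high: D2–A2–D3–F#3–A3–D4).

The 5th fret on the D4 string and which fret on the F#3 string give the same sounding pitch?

D4 at fret 5 is D4 + 5 semitones = G4.
The open F#3 string is 8 semitones below the open D4, so the same pitch on the F#3 string lies at fret 5 + 8 = 13.

13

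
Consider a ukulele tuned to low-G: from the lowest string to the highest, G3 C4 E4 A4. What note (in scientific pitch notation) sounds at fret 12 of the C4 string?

The open C4 string plus 12 semitones: C–C#–D–D#–…–A#–B–C.
The walk passes from B into C once, so the octave number goes from 4 to 5.

C5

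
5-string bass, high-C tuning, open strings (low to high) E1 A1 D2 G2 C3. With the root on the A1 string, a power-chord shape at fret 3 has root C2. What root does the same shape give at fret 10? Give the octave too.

G2

Moving from fret 3 to fret 10 shifts the root by 7 semitones.
C2 up 7 semitones is G2.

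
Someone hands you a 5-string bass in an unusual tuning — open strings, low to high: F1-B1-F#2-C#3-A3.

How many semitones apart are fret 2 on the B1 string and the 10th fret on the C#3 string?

22 semitones

B1 at fret 2 → C#2 (MIDI 37); C#3 at fret 10 → B3 (MIDI 59).
37 − 59 = -22, so the two pitches are 22 semitones apart, with B3 the higher.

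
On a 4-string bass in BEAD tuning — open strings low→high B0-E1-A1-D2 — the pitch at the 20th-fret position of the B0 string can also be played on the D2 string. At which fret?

Fret 20 on B0 is MIDI 23 + 20 = 43 (G2). On the D2 string (open MIDI 38), that pitch is 43 − 38 = fret 5.

5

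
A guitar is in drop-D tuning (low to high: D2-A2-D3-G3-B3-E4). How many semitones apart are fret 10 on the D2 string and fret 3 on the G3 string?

10 semitones

D2 at fret 10 → C3 (MIDI 48); G3 at fret 3 → A#3 (MIDI 58).
48 − 58 = -10, so the two pitches are 10 semitones apart, with A#3 the higher.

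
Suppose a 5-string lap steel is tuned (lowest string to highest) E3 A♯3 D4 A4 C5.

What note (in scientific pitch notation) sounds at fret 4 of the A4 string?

Each fret is one semitone, so A4 + 4 = C♯5.

C♯5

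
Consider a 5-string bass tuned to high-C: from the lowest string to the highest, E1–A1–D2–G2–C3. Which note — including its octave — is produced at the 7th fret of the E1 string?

The open E1 string plus 7 semitones: E–F–F#–G–G#–A–A#–B.
No B→C boundary is crossed, so the octave stays at 1.

B1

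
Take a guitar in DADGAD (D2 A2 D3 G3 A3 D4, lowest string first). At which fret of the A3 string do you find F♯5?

21

F♯5 is 21 semitones above the open A3 (A–A#–B–C–…–E–F–F#), so it sits at fret 21.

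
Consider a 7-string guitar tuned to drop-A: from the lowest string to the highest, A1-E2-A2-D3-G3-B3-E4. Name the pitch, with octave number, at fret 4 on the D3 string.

F#3

D3 is MIDI 50. Adding 4 gives 54, which is F#3.
(Equivalently spelled Gb3.)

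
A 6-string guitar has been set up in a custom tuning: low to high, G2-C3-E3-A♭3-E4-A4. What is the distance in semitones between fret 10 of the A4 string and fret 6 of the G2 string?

30 semitones

A4 at fret 10 → G5 (MIDI 79); G2 at fret 6 → D♭3 (MIDI 49).
79 − 49 = 30, so the two pitches are 30 semitones apart, with G5 the higher.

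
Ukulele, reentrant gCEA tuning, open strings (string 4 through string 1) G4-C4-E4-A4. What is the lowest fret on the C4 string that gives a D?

2

From C4, count semitones up the chromatic scale until reaching D: C–C#–D — 2 steps.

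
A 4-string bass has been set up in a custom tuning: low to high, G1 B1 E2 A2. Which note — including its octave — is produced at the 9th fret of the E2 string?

The open E2 string plus 9 semitones: E–F–Gb–G–Ab–A–Bb–B–C–Db.
The walk passes from B into C once, so the octave number goes from 2 to 3.
(Equivalently spelled C♯3.)

D♭3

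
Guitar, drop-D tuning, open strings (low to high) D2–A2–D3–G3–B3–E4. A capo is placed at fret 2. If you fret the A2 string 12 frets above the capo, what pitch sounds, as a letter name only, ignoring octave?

B

The capo raises the open A2 by 2 semitones to B2; fretting 12 more gives A2 + 2 + 12 = A2 + 14 semitones, landing on B.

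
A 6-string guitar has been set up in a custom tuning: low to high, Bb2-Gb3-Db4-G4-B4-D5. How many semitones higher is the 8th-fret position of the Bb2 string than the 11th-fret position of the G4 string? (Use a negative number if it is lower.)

-24 semitones

Bb2 at fret 8 → Gb3 (MIDI 54); G4 at fret 11 → Gb5 (MIDI 78).
54 − 78 = -24, so the two pitches are 24 semitones apart.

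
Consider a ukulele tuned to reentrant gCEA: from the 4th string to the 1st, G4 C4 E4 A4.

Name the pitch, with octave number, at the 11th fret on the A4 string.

G♯5

The open A4 string plus 11 semitones: A–A#–B–C–…–F#–G–G#.
The walk passes from B into C once, so the octave number goes from 4 to 5.
(Equivalently spelled A♭5.)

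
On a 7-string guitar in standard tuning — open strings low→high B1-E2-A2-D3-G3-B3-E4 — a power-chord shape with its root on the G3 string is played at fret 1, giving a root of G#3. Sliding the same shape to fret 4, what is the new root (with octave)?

Moving from fret 1 to fret 4 shifts the root by 3 semitones.
G#3 up 3 semitones is B3.

B3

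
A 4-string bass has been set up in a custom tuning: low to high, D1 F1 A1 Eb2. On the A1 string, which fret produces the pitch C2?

C2 is 3 semitones above the open A1 (A–Bb–B–C), so it sits at fret 3.

3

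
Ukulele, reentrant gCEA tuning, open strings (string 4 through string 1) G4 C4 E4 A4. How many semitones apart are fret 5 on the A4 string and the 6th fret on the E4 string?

A4 at fret 5 → D5 (MIDI 74); E4 at fret 6 → A♯4 (MIDI 70).
74 − 70 = 4, so the two pitches are 4 semitones apart, with D5 the higher.

4 semitones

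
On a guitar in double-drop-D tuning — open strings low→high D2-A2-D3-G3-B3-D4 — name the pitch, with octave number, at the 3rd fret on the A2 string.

C3

A2 is MIDI 45. Adding 3 gives 48, which is C3.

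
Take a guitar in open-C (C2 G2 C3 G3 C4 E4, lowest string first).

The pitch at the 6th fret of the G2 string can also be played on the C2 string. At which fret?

Fret 6 on G2 is MIDI 43 + 6 = 49 (C#3). On the C2 string (open MIDI 36), that pitch is 49 − 36 = fret 13.

13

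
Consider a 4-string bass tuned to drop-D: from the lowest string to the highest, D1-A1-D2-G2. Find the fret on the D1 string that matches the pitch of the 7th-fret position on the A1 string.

A1 at fret 7 is A1 + 7 semitones = E2.
The open D1 string is 7 semitones below the open A1, so the same pitch on the D1 string lies at fret 7 + 7 = 14.

14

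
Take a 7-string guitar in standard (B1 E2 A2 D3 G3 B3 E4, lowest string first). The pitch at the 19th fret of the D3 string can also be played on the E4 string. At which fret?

D3 at fret 19 is D3 + 19 semitones = A4.
The open E4 string is 14 semitones above the open D3, so the same pitch on the E4 string lies at fret 19 − 14 = 5.

5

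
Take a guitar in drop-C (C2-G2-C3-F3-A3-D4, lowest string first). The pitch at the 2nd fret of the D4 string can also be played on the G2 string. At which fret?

21

Fret 2 on D4 is MIDI 62 + 2 = 64 (E4). On the G2 string (open MIDI 43), that pitch is 64 − 43 = fret 21.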